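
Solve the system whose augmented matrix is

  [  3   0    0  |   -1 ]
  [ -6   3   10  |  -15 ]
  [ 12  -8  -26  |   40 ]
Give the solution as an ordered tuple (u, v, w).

r1 -> 1/3·r1
r2 -> r2 + 6·r1
r3 -> r3 − 12·r1
r2 -> 1/3·r2
r3 -> r3 + 8·r2
r3 -> 3/2·r3
r2 -> r2 − 10/3·r3
Reading off the last column: u = -1/3, v = 1, w = -2.

(-1/3, 1, -2)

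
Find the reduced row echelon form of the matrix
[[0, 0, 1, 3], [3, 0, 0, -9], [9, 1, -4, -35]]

[[1, 0, 0, -3], [0, 1, 0, 4], [0, 0, 1, 3]]

R1 <-> R2
  [ 3  0   0   -9 ]
  [ 0  0   1    3 ]
  [ 9  1  -4  -35 ]
R1 -> 1/3·R1
  [ 1  0   0   -3 ]
  [ 0  0   1    3 ]
  [ 9  1  -4  -35 ]
R3 -> R3 − 9·R1
  [ 1  0   0  -3 ]
  [ 0  0   1   3 ]
  [ 0  1  -4  -8 ]
R2 <-> R3
  [ 1  0   0  -3 ]
  [ 0  1  -4  -8 ]
  [ 0  0   1   3 ]
R2 -> R2 + 4·R3
  [ 1  0  0  -3 ]
  [ 0  1  0   4 ]
  [ 0  0  1   3 ]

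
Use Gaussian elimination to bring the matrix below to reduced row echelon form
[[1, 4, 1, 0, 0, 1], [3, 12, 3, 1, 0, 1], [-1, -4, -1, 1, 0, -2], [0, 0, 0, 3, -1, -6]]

[[1, 4, 1, 0, 0, 0], [0, 0, 0, 1, 0, 0], [0, 0, 0, 0, 1, 0], [0, 0, 0, 0, 0, 1]]

ρ2 -> ρ2 − 3·ρ1
ρ3 -> ρ3 + ρ1
ρ3 -> ρ3 − ρ2
ρ4 -> ρ4 − 3·ρ2
ρ3 <=> ρ4
ρ3 -> -1·ρ3
ρ2 -> ρ2 + 2·ρ4
ρ1 -> ρ1 − ρ4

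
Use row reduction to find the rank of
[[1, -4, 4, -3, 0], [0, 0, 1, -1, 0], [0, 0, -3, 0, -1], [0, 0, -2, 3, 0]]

rank = 4

r3 -> r3 + 3·r2
  [ 1  -4   4  -3   0 ]
  [ 0   0   1  -1   0 ]
  [ 0   0   0  -3  -1 ]
  [ 0   0  -2   3   0 ]
r4 -> r4 + 2·r2
  [ 1  -4  4  -3   0 ]
  [ 0   0  1  -1   0 ]
  [ 0   0  0  -3  -1 ]
  [ 0   0  0   1   0 ]
r3 -> -1/3·r3
  [ 1  -4  4  -3    0 ]
  [ 0   0  1  -1    0 ]
  [ 0   0  0   1  1/3 ]
  [ 0   0  0   1    0 ]
r4 -> r4 − r3
  [ 1  -4  4  -3     0 ]
  [ 0   0  1  -1     0 ]
  [ 0   0  0   1   1/3 ]
  [ 0   0  0   0  -1/3 ]
r4 -> -3·r4
  [ 1  -4  4  -3    0 ]
  [ 0   0  1  -1    0 ]
  [ 0   0  0   1  1/3 ]
  [ 0   0  0   0    1 ]
r3 -> r3 − 1/3·r4
  [ 1  -4  4  -3  0 ]
  [ 0   0  1  -1  0 ]
  [ 0   0  0   1  0 ]
  [ 0   0  0   0  1 ]
r2 -> r2 + r3
  [ 1  -4  4  -3  0 ]
  [ 0   0  1   0  0 ]
  [ 0   0  0   1  0 ]
  [ 0   0  0   0  1 ]
r1 -> r1 + 3·r3
  [ 1  -4  4  0  0 ]
  [ 0   0  1  0  0 ]
  [ 0   0  0  1  0 ]
  [ 0   0  0  0  1 ]
r1 -> r1 − 4·r2
  [ 1  -4  0  0  0 ]
  [ 0   0  1  0  0 ]
  [ 0   0  0  1  0 ]
  [ 0   0  0  0  1 ]
The reduced form has 4 nonzero rows.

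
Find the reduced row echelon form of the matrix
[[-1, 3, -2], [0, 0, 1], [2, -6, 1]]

Multiply R1 by -1.
  [ 1  -3  2 ]
  [ 0   0  1 ]
  [ 2  -6  1 ]
Subtract 2 times R1 from R3.
  [ 1  -3   2 ]
  [ 0   0   1 ]
  [ 0   0  -3 ]
Add 3 times R2 to R3.
  [ 1  -3  2 ]
  [ 0   0  1 ]
  [ 0   0  0 ]
Subtract 2 times R2 from R1.
  [ 1  -3  0 ]
  [ 0   0  1 ]
  [ 0   0  0 ]

[[1, -3, 0], [0, 0, 1], [0, 0, 0]]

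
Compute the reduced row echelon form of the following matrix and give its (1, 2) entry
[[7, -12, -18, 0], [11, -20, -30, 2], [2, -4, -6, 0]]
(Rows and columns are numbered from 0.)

Multiply R1 by 1/7.
  [  1  -12/7  -18/7  0 ]
  [ 11    -20    -30  2 ]
  [  2     -4     -6  0 ]
Subtract 11 times R1 from R2.
  [ 1  -12/7  -18/7  0 ]
  [ 0   -8/7  -12/7  2 ]
  [ 2     -4     -6  0 ]
Subtract 2 times R1 from R3.
  [ 1  -12/7  -18/7  0 ]
  [ 0   -8/7  -12/7  2 ]
  [ 0   -4/7   -6/7  0 ]
Multiply R2 by -7/8.
  [ 1  -12/7  -18/7     0 ]
  [ 0      1    3/2  -7/4 ]
  [ 0   -4/7   -6/7     0 ]
Add 4/7 times R2 to R3.
  [ 1  -12/7  -18/7     0 ]
  [ 0      1    3/2  -7/4 ]
  [ 0      0      0    -1 ]
Multiply R3 by -1.
  [ 1  -12/7  -18/7     0 ]
  [ 0      1    3/2  -7/4 ]
  [ 0      0      0     1 ]
Add 7/4 times R3 to R2.
  [ 1  -12/7  -18/7  0 ]
  [ 0      1    3/2  0 ]
  [ 0      0      0  1 ]
Add 12/7 times R2 to R1.
  [ 1  0    0  0 ]
  [ 0  1  3/2  0 ]
  [ 0  0    0  1 ]

3/2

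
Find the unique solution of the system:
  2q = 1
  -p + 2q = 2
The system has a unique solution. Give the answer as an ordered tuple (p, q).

(-1, 1/2)

Form the augmented matrix and row-reduce:
  [  0  2  |  1 ]
  [ -1  2  |  2 ]
r1 <-> r2
  [ -1  2  |  2 ]
  [  0  2  |  1 ]
r1 ← -1·r1
  [ 1  -2  |  -2 ]
  [ 0   2  |   1 ]
r2 ← 1/2·r2
  [ 1  -2  |   -2 ]
  [ 0   1  |  1/2 ]
r1 ← r1 + 2·r2
  [ 1  0  |   -1 ]
  [ 0  1  |  1/2 ]
Reading off the last column: p = -1, q = 1/2.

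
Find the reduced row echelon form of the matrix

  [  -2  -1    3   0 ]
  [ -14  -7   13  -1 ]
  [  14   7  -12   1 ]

[[1, 1/2, 0, 0], [0, 0, 1, 0], [0, 0, 0, 1]]

R1 ← -1/2·R1
  [   1  1/2  -3/2   0 ]
  [ -14   -7    13  -1 ]
  [  14    7   -12   1 ]
R2 ← R2 + 14·R1
  [  1  1/2  -3/2   0 ]
  [  0    0    -8  -1 ]
  [ 14    7   -12   1 ]
R3 ← R3 − 14·R1
  [ 1  1/2  -3/2   0 ]
  [ 0    0    -8  -1 ]
  [ 0    0     9   1 ]
R2 ← -1/8·R2
  [ 1  1/2  -3/2    0 ]
  [ 0    0     1  1/8 ]
  [ 0    0     9    1 ]
R3 ← R3 − 9·R2
  [ 1  1/2  -3/2     0 ]
  [ 0    0     1   1/8 ]
  [ 0    0     0  -1/8 ]
R3 ← -8·R3
  [ 1  1/2  -3/2    0 ]
  [ 0    0     1  1/8 ]
  [ 0    0     0    1 ]
R2 ← R2 − 1/8·R3
  [ 1  1/2  -3/2  0 ]
  [ 0    0     1  0 ]
  [ 0    0     0  1 ]
R1 ← R1 + 3/2·R2
  [ 1  1/2  0  0 ]
  [ 0    0  1  0 ]
  [ 0    0  0  1 ]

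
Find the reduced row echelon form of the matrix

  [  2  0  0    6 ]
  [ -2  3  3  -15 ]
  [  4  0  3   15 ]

ρ1 → 1/2·ρ1
  [  1  0  0    3 ]
  [ -2  3  3  -15 ]
  [  4  0  3   15 ]
ρ2 → ρ2 + 2·ρ1
  [ 1  0  0   3 ]
  [ 0  3  3  -9 ]
  [ 4  0  3  15 ]
ρ3 → ρ3 − 4·ρ1
  [ 1  0  0   3 ]
  [ 0  3  3  -9 ]
  [ 0  0  3   3 ]
ρ2 → 1/3·ρ2
  [ 1  0  0   3 ]
  [ 0  1  1  -3 ]
  [ 0  0  3   3 ]
ρ3 → 1/3·ρ3
  [ 1  0  0   3 ]
  [ 0  1  1  -3 ]
  [ 0  0  1   1 ]
ρ2 → ρ2 − ρ3
  [ 1  0  0   3 ]
  [ 0  1  0  -4 ]
  [ 0  0  1   1 ]

[[1, 0, 0, 3], [0, 1, 0, -4], [0, 0, 1, 1]]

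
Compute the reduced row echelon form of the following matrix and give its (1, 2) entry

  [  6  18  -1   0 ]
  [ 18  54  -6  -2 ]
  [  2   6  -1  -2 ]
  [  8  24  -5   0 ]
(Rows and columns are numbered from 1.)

R1 := 1/6·R1
  [  1   3  -1/6   0 ]
  [ 18  54    -6  -2 ]
  [  2   6    -1  -2 ]
  [  8  24    -5   0 ]
R2 := R2 − 18·R1
  [ 1   3  -1/6   0 ]
  [ 0   0    -3  -2 ]
  [ 2   6    -1  -2 ]
  [ 8  24    -5   0 ]
R3 := R3 − 2·R1
  [ 1   3  -1/6   0 ]
  [ 0   0    -3  -2 ]
  [ 0   0  -2/3  -2 ]
  [ 8  24    -5   0 ]
R4 := R4 − 8·R1
  [ 1  3   -1/6   0 ]
  [ 0  0     -3  -2 ]
  [ 0  0   -2/3  -2 ]
  [ 0  0  -11/3   0 ]
R2 := -1/3·R2
  [ 1  3   -1/6    0 ]
  [ 0  0      1  2/3 ]
  [ 0  0   -2/3   -2 ]
  [ 0  0  -11/3    0 ]
R3 := R3 + 2/3·R2
  [ 1  3   -1/6      0 ]
  [ 0  0      1    2/3 ]
  [ 0  0      0  -14/9 ]
  [ 0  0  -11/3      0 ]
R4 := R4 + 11/3·R2
  [ 1  3  -1/6      0 ]
  [ 0  0     1    2/3 ]
  [ 0  0     0  -14/9 ]
  [ 0  0     0   22/9 ]
R3 := -9/14·R3
  [ 1  3  -1/6     0 ]
  [ 0  0     1   2/3 ]
  [ 0  0     0     1 ]
  [ 0  0     0  22/9 ]
R4 := R4 − 22/9·R3
  [ 1  3  -1/6    0 ]
  [ 0  0     1  2/3 ]
  [ 0  0     0    1 ]
  [ 0  0     0    0 ]
R2 := R2 − 2/3·R3
  [ 1  3  -1/6  0 ]
  [ 0  0     1  0 ]
  [ 0  0     0  1 ]
  [ 0  0     0  0 ]
R1 := R1 + 1/6·R2
  [ 1  3  0  0 ]
  [ 0  0  1  0 ]
  [ 0  0  0  1 ]
  [ 0  0  0  0 ]

3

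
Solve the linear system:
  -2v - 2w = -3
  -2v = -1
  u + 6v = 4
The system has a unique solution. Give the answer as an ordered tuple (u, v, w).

Form the augmented matrix and row-reduce:
  [ 0  -2  -2  |  -3 ]
  [ 0  -2   0  |  -1 ]
  [ 1   6   0  |   4 ]
R1 <-> R3
  [ 1   6   0  |   4 ]
  [ 0  -2   0  |  -1 ]
  [ 0  -2  -2  |  -3 ]
R2 ← -1/2·R2
  [ 1   6   0  |    4 ]
  [ 0   1   0  |  1/2 ]
  [ 0  -2  -2  |   -3 ]
R3 ← R3 + 2·R2
  [ 1  6   0  |    4 ]
  [ 0  1   0  |  1/2 ]
  [ 0  0  -2  |   -2 ]
R3 ← -1/2·R3
  [ 1  6  0  |    4 ]
  [ 0  1  0  |  1/2 ]
  [ 0  0  1  |    1 ]
R1 ← R1 − 6·R2
  [ 1  0  0  |    1 ]
  [ 0  1  0  |  1/2 ]
  [ 0  0  1  |    1 ]
Reading off the last column: u = 1, v = 1/2, w = 1.

(1, 1/2, 1)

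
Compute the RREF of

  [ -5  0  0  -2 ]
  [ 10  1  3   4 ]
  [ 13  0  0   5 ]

Multiply r1 by -1/5.
  [  1  0  0  2/5 ]
  [ 10  1  3    4 ]
  [ 13  0  0    5 ]
Subtract 10 times r1 from r2.
  [  1  0  0  2/5 ]
  [  0  1  3    0 ]
  [ 13  0  0    5 ]
Subtract 13 times r1 from r3.
  [ 1  0  0   2/5 ]
  [ 0  1  3     0 ]
  [ 0  0  0  -1/5 ]
Multiply r3 by -5.
  [ 1  0  0  2/5 ]
  [ 0  1  3    0 ]
  [ 0  0  0    1 ]
Subtract 2/5 times r3 from r1.
  [ 1  0  0  0 ]
  [ 0  1  3  0 ]
  [ 0  0  0  1 ]

[[1, 0, 0, 0], [0, 1, 3, 0], [0, 0, 0, 1]]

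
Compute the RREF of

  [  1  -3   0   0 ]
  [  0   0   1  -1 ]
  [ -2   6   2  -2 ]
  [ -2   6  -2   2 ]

[[1, -3, 0, 0], [0, 0, 1, -1], [0, 0, 0, 0], [0, 0, 0, 0]]

r3 ← r3 + 2·r1
  [  1  -3   0   0 ]
  [  0   0   1  -1 ]
  [  0   0   2  -2 ]
  [ -2   6  -2   2 ]
r4 ← r4 + 2·r1
  [ 1  -3   0   0 ]
  [ 0   0   1  -1 ]
  [ 0   0   2  -2 ]
  [ 0   0  -2   2 ]
r3 ← r3 − 2·r2
  [ 1  -3   0   0 ]
  [ 0   0   1  -1 ]
  [ 0   0   0   0 ]
  [ 0   0  -2   2 ]
r4 ← r4 + 2·r2
  [ 1  -3  0   0 ]
  [ 0   0  1  -1 ]
  [ 0   0  0   0 ]
  [ 0   0  0   0 ]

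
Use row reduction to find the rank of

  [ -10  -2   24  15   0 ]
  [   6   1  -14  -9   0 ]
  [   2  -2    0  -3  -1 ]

rank = 3

R1 -> -1/10·R1
  [ 1  1/5  -12/5  -3/2   0 ]
  [ 6    1    -14    -9   0 ]
  [ 2   -2      0    -3  -1 ]
R2 -> R2 − 6·R1
  [ 1   1/5  -12/5  -3/2   0 ]
  [ 0  -1/5    2/5     0   0 ]
  [ 2    -2      0    -3  -1 ]
R3 -> R3 − 2·R1
  [ 1    1/5  -12/5  -3/2   0 ]
  [ 0   -1/5    2/5     0   0 ]
  [ 0  -12/5   24/5     0  -1 ]
R2 -> -5·R2
  [ 1    1/5  -12/5  -3/2   0 ]
  [ 0      1     -2     0   0 ]
  [ 0  -12/5   24/5     0  -1 ]
R3 -> R3 + 12/5·R2
  [ 1  1/5  -12/5  -3/2   0 ]
  [ 0    1     -2     0   0 ]
  [ 0    0      0     0  -1 ]
R3 -> -1·R3
  [ 1  1/5  -12/5  -3/2  0 ]
  [ 0    1     -2     0  0 ]
  [ 0    0      0     0  1 ]
R1 -> R1 − 1/5·R2
  [ 1  0  -2  -3/2  0 ]
  [ 0  1  -2     0  0 ]
  [ 0  0   0     0  1 ]
The reduced form has 3 nonzero rows.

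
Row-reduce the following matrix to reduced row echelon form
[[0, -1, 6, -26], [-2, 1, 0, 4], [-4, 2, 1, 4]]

[[1, 0, 0, -1], [0, 1, 0, 2], [0, 0, 1, -4]]

ρ1 <-> ρ2
  [ -2   1  0    4 ]
  [  0  -1  6  -26 ]
  [ -4   2  1    4 ]
ρ1 := -1/2·ρ1
  [  1  -1/2  0   -2 ]
  [  0    -1  6  -26 ]
  [ -4     2  1    4 ]
ρ3 := ρ3 + 4·ρ1
  [ 1  -1/2  0   -2 ]
  [ 0    -1  6  -26 ]
  [ 0     0  1   -4 ]
ρ2 := -1·ρ2
  [ 1  -1/2   0  -2 ]
  [ 0     1  -6  26 ]
  [ 0     0   1  -4 ]
ρ2 := ρ2 + 6·ρ3
  [ 1  -1/2  0  -2 ]
  [ 0     1  0   2 ]
  [ 0     0  1  -4 ]
ρ1 := ρ1 + 1/2·ρ2
  [ 1  0  0  -1 ]
  [ 0  1  0   2 ]
  [ 0  0  1  -4 ]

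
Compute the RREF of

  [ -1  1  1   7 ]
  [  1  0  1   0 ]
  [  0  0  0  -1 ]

R1 → -1·R1
  [ 1  -1  -1  -7 ]
  [ 1   0   1   0 ]
  [ 0   0   0  -1 ]
R2 → R2 − R1
  [ 1  -1  -1  -7 ]
  [ 0   1   2   7 ]
  [ 0   0   0  -1 ]
R3 → -1·R3
  [ 1  -1  -1  -7 ]
  [ 0   1   2   7 ]
  [ 0   0   0   1 ]
R2 → R2 − 7·R3
  [ 1  -1  -1  -7 ]
  [ 0   1   2   0 ]
  [ 0   0   0   1 ]
R1 → R1 + 7·R3
  [ 1  -1  -1  0 ]
  [ 0   1   2  0 ]
  [ 0   0   0  1 ]
R1 → R1 + R2
  [ 1  0  1  0 ]
  [ 0  1  2  0 ]
  [ 0  0  0  1 ]

[[1, 0, 1, 0], [0, 1, 2, 0], [0, 0, 0, 1]]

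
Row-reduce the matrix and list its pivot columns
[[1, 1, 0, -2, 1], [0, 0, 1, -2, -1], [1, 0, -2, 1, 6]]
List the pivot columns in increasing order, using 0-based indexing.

0, 1, 2

R3 → R3 − R1
  [ 1   1   0  -2   1 ]
  [ 0   0   1  -2  -1 ]
  [ 0  -1  -2   3   5 ]
R2 <=> R3
  [ 1   1   0  -2   1 ]
  [ 0  -1  -2   3   5 ]
  [ 0   0   1  -2  -1 ]
R2 → -1·R2
  [ 1  1  0  -2   1 ]
  [ 0  1  2  -3  -5 ]
  [ 0  0  1  -2  -1 ]
R2 → R2 − 2·R3
  [ 1  1  0  -2   1 ]
  [ 0  1  0   1  -3 ]
  [ 0  0  1  -2  -1 ]
R1 → R1 − R2
  [ 1  0  0  -3   4 ]
  [ 0  1  0   1  -3 ]
  [ 0  0  1  -2  -1 ]
Pivot columns are the columns containing a leading 1.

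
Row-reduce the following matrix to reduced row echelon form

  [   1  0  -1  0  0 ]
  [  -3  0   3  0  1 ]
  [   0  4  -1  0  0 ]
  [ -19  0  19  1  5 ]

[[1, 0, -1, 0, 0], [0, 1, -1/4, 0, 0], [0, 0, 0, 1, 0], [0, 0, 0, 0, 1]]

R2 → R2 + 3·R1
  [   1  0  -1  0  0 ]
  [   0  0   0  0  1 ]
  [   0  4  -1  0  0 ]
  [ -19  0  19  1  5 ]
R4 → R4 + 19·R1
  [ 1  0  -1  0  0 ]
  [ 0  0   0  0  1 ]
  [ 0  4  -1  0  0 ]
  [ 0  0   0  1  5 ]
R2 <=> R3
  [ 1  0  -1  0  0 ]
  [ 0  4  -1  0  0 ]
  [ 0  0   0  0  1 ]
  [ 0  0   0  1  5 ]
R2 → 1/4·R2
  [ 1  0    -1  0  0 ]
  [ 0  1  -1/4  0  0 ]
  [ 0  0     0  0  1 ]
  [ 0  0     0  1  5 ]
R3 <=> R4
  [ 1  0    -1  0  0 ]
  [ 0  1  -1/4  0  0 ]
  [ 0  0     0  1  5 ]
  [ 0  0     0  0  1 ]
R3 → R3 − 5·R4
  [ 1  0    -1  0  0 ]
  [ 0  1  -1/4  0  0 ]
  [ 0  0     0  1  0 ]
  [ 0  0     0  0  1 ]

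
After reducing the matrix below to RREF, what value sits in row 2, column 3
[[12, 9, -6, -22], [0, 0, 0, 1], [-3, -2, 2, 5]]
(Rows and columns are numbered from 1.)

Multiply R1 by 1/12.
  [  1  3/4  -1/2  -11/6 ]
  [  0    0     0      1 ]
  [ -3   -2     2      5 ]
Add 3 times R1 to R3.
  [ 1  3/4  -1/2  -11/6 ]
  [ 0    0     0      1 ]
  [ 0  1/4   1/2   -1/2 ]
Swap R2 and R3.
  [ 1  3/4  -1/2  -11/6 ]
  [ 0  1/4   1/2   -1/2 ]
  [ 0    0     0      1 ]
Multiply R2 by 4.
  [ 1  3/4  -1/2  -11/6 ]
  [ 0    1     2     -2 ]
  [ 0    0     0      1 ]
Add 2 times R3 to R2.
  [ 1  3/4  -1/2  -11/6 ]
  [ 0    1     2      0 ]
  [ 0    0     0      1 ]
Add 11/6 times R3 to R1.
  [ 1  3/4  -1/2  0 ]
  [ 0    1     2  0 ]
  [ 0    0     0  1 ]
Subtract 3/4 times R2 from R1.
  [ 1  0  -2  0 ]
  [ 0  1   2  0 ]
  [ 0  0   0  1 ]

2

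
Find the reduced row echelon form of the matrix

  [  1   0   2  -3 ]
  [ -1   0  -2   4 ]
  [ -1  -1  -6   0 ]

[[1, 0, 2, 0], [0, 1, 4, 0], [0, 0, 0, 1]]

r2 -> r2 + r1
  [  1   0   2  -3 ]
  [  0   0   0   1 ]
  [ -1  -1  -6   0 ]
r3 -> r3 + r1
  [ 1   0   2  -3 ]
  [ 0   0   0   1 ]
  [ 0  -1  -4  -3 ]
r2 <-> r3
  [ 1   0   2  -3 ]
  [ 0  -1  -4  -3 ]
  [ 0   0   0   1 ]
r2 -> -1·r2
  [ 1  0  2  -3 ]
  [ 0  1  4   3 ]
  [ 0  0  0   1 ]
r2 -> r2 − 3·r3
  [ 1  0  2  -3 ]
  [ 0  1  4   0 ]
  [ 0  0  0   1 ]
r1 -> r1 + 3·r3
  [ 1  0  2  0 ]
  [ 0  1  4  0 ]
  [ 0  0  0  1 ]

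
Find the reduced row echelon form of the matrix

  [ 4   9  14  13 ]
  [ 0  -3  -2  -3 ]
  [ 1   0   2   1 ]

[[1, 0, 2, 1], [0, 1, 2/3, 1], [0, 0, 0, 0]]

Multiply R1 by 1/4.
Subtract R1 from R3.
Multiply R2 by -1/3.
Add 9/4 times R2 to R3.
Subtract 9/4 times R2 from R1.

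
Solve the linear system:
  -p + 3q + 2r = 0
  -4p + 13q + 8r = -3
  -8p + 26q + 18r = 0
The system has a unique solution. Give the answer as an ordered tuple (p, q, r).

(-3, -3, 3)

Form the augmented matrix and row-reduce:
  [ -1   3   2  |   0 ]
  [ -4  13   8  |  -3 ]
  [ -8  26  18  |   0 ]
R1 ← -1·R1
  [  1  -3  -2  |   0 ]
  [ -4  13   8  |  -3 ]
  [ -8  26  18  |   0 ]
R2 ← R2 + 4·R1
  [  1  -3  -2  |   0 ]
  [  0   1   0  |  -3 ]
  [ -8  26  18  |   0 ]
R3 ← R3 + 8·R1
  [ 1  -3  -2  |   0 ]
  [ 0   1   0  |  -3 ]
  [ 0   2   2  |   0 ]
R3 ← R3 − 2·R2
  [ 1  -3  -2  |   0 ]
  [ 0   1   0  |  -3 ]
  [ 0   0   2  |   6 ]
R3 ← 1/2·R3
  [ 1  -3  -2  |   0 ]
  [ 0   1   0  |  -3 ]
  [ 0   0   1  |   3 ]
R1 ← R1 + 2·R3
  [ 1  -3  0  |   6 ]
  [ 0   1  0  |  -3 ]
  [ 0   0  1  |   3 ]
R1 ← R1 + 3·R2
  [ 1  0  0  |  -3 ]
  [ 0  1  0  |  -3 ]
  [ 0  0  1  |   3 ]
Reading off the last column: p = -3, q = -3, r = 3.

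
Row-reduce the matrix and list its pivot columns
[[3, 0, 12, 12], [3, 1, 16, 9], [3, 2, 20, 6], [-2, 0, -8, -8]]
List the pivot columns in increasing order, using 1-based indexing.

Multiply r1 by 1/3.
  [  1  0   4   4 ]
  [  3  1  16   9 ]
  [  3  2  20   6 ]
  [ -2  0  -8  -8 ]
Subtract 3 times r1 from r2.
  [  1  0   4   4 ]
  [  0  1   4  -3 ]
  [  3  2  20   6 ]
  [ -2  0  -8  -8 ]
Subtract 3 times r1 from r3.
  [  1  0   4   4 ]
  [  0  1   4  -3 ]
  [  0  2   8  -6 ]
  [ -2  0  -8  -8 ]
Add 2 times r1 to r4.
  [ 1  0  4   4 ]
  [ 0  1  4  -3 ]
  [ 0  2  8  -6 ]
  [ 0  0  0   0 ]
Subtract 2 times r2 from r3.
  [ 1  0  4   4 ]
  [ 0  1  4  -3 ]
  [ 0  0  0   0 ]
  [ 0  0  0   0 ]
Pivot columns are the columns containing a leading 1.

1, 2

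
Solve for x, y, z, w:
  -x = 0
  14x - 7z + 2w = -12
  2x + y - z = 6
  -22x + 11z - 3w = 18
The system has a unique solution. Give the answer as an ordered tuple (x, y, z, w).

(0, 6, 0, -6)

Form the augmented matrix and row-reduce:
  [  -1  0   0   0  |    0 ]
  [  14  0  -7   2  |  -12 ]
  [   2  1  -1   0  |    6 ]
  [ -22  0  11  -3  |   18 ]
r1 → -1·r1
  [   1  0   0   0  |    0 ]
  [  14  0  -7   2  |  -12 ]
  [   2  1  -1   0  |    6 ]
  [ -22  0  11  -3  |   18 ]
r2 → r2 − 14·r1
  [   1  0   0   0  |    0 ]
  [   0  0  -7   2  |  -12 ]
  [   2  1  -1   0  |    6 ]
  [ -22  0  11  -3  |   18 ]
r3 → r3 − 2·r1
  [   1  0   0   0  |    0 ]
  [   0  0  -7   2  |  -12 ]
  [   0  1  -1   0  |    6 ]
  [ -22  0  11  -3  |   18 ]
r4 → r4 + 22·r1
  [ 1  0   0   0  |    0 ]
  [ 0  0  -7   2  |  -12 ]
  [ 0  1  -1   0  |    6 ]
  [ 0  0  11  -3  |   18 ]
r2 ↔ r3
  [ 1  0   0   0  |    0 ]
  [ 0  1  -1   0  |    6 ]
  [ 0  0  -7   2  |  -12 ]
  [ 0  0  11  -3  |   18 ]
r3 → -1/7·r3
  [ 1  0   0     0  |     0 ]
  [ 0  1  -1     0  |     6 ]
  [ 0  0   1  -2/7  |  12/7 ]
  [ 0  0  11    -3  |    18 ]
r4 → r4 − 11·r3
  [ 1  0   0     0  |     0 ]
  [ 0  1  -1     0  |     6 ]
  [ 0  0   1  -2/7  |  12/7 ]
  [ 0  0   0   1/7  |  -6/7 ]
r4 → 7·r4
  [ 1  0   0     0  |     0 ]
  [ 0  1  -1     0  |     6 ]
  [ 0  0   1  -2/7  |  12/7 ]
  [ 0  0   0     1  |    -6 ]
r3 → r3 + 2/7·r4
  [ 1  0   0  0  |   0 ]
  [ 0  1  -1  0  |   6 ]
  [ 0  0   1  0  |   0 ]
  [ 0  0   0  1  |  -6 ]
r2 → r2 + r3
  [ 1  0  0  0  |   0 ]
  [ 0  1  0  0  |   6 ]
  [ 0  0  1  0  |   0 ]
  [ 0  0  0  1  |  -6 ]
Reading off the last column: x = 0, y = 6, z = 0, w = -6.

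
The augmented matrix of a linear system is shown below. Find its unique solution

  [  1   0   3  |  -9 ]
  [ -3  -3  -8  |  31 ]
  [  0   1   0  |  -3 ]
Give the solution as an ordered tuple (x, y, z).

R2 -> R2 + 3·R1
  [ 1   0  3  |  -9 ]
  [ 0  -3  1  |   4 ]
  [ 0   1  0  |  -3 ]
R2 -> -1/3·R2
  [ 1  0     3  |    -9 ]
  [ 0  1  -1/3  |  -4/3 ]
  [ 0  1     0  |    -3 ]
R3 -> R3 − R2
  [ 1  0     3  |    -9 ]
  [ 0  1  -1/3  |  -4/3 ]
  [ 0  0   1/3  |  -5/3 ]
R3 -> 3·R3
  [ 1  0     3  |    -9 ]
  [ 0  1  -1/3  |  -4/3 ]
  [ 0  0     1  |    -5 ]
R2 -> R2 + 1/3·R3
  [ 1  0  3  |  -9 ]
  [ 0  1  0  |  -3 ]
  [ 0  0  1  |  -5 ]
R1 -> R1 − 3·R3
  [ 1  0  0  |   6 ]
  [ 0  1  0  |  -3 ]
  [ 0  0  1  |  -5 ]
Reading off the last column: x = 6, y = -3, z = -5.

(6, -3, -5)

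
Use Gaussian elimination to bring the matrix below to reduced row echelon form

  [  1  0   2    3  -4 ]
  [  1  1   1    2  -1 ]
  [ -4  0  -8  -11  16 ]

[[1, 0, 2, 0, -4], [0, 1, -1, 0, 3], [0, 0, 0, 1, 0]]

R2 := R2 − R1
  [  1  0   2    3  -4 ]
  [  0  1  -1   -1   3 ]
  [ -4  0  -8  -11  16 ]
R3 := R3 + 4·R1
  [ 1  0   2   3  -4 ]
  [ 0  1  -1  -1   3 ]
  [ 0  0   0   1   0 ]
R2 := R2 + R3
  [ 1  0   2  3  -4 ]
  [ 0  1  -1  0   3 ]
  [ 0  0   0  1   0 ]
R1 := R1 − 3·R3
  [ 1  0   2  0  -4 ]
  [ 0  1  -1  0   3 ]
  [ 0  0   0  1   0 ]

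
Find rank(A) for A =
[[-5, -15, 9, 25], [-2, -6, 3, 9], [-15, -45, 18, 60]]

Multiply ρ1 by -1/5.
  [   1    3  -9/5  -5 ]
  [  -2   -6     3   9 ]
  [ -15  -45    18  60 ]
Add 2 times ρ1 to ρ2.
  [   1    3  -9/5  -5 ]
  [   0    0  -3/5  -1 ]
  [ -15  -45    18  60 ]
Add 15 times ρ1 to ρ3.
  [ 1  3  -9/5   -5 ]
  [ 0  0  -3/5   -1 ]
  [ 0  0    -9  -15 ]
Multiply ρ2 by -5/3.
  [ 1  3  -9/5   -5 ]
  [ 0  0     1  5/3 ]
  [ 0  0    -9  -15 ]
Add 9 times ρ2 to ρ3.
  [ 1  3  -9/5   -5 ]
  [ 0  0     1  5/3 ]
  [ 0  0     0    0 ]
Add 9/5 times ρ2 to ρ1.
  [ 1  3  0   -2 ]
  [ 0  0  1  5/3 ]
  [ 0  0  0    0 ]
The reduced form has 2 nonzero rows.

rank = 2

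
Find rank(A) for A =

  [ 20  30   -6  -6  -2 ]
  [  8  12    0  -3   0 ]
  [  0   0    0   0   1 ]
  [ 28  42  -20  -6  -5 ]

rank = 4

ρ1 ← 1/20·ρ1
  [  1  3/2  -3/10  -3/10  -1/10 ]
  [  8   12      0     -3      0 ]
  [  0    0      0      0      1 ]
  [ 28   42    -20     -6     -5 ]
ρ2 ← ρ2 − 8·ρ1
  [  1  3/2  -3/10  -3/10  -1/10 ]
  [  0    0   12/5   -3/5    4/5 ]
  [  0    0      0      0      1 ]
  [ 28   42    -20     -6     -5 ]
ρ4 ← ρ4 − 28·ρ1
  [ 1  3/2  -3/10  -3/10  -1/10 ]
  [ 0    0   12/5   -3/5    4/5 ]
  [ 0    0      0      0      1 ]
  [ 0    0  -58/5   12/5  -11/5 ]
ρ2 ← 5/12·ρ2
  [ 1  3/2  -3/10  -3/10  -1/10 ]
  [ 0    0      1   -1/4    1/3 ]
  [ 0    0      0      0      1 ]
  [ 0    0  -58/5   12/5  -11/5 ]
ρ4 ← ρ4 + 58/5·ρ2
  [ 1  3/2  -3/10  -3/10  -1/10 ]
  [ 0    0      1   -1/4    1/3 ]
  [ 0    0      0      0      1 ]
  [ 0    0      0   -1/2    5/3 ]
ρ3 ↔ ρ4
  [ 1  3/2  -3/10  -3/10  -1/10 ]
  [ 0    0      1   -1/4    1/3 ]
  [ 0    0      0   -1/2    5/3 ]
  [ 0    0      0      0      1 ]
ρ3 ← -2·ρ3
  [ 1  3/2  -3/10  -3/10  -1/10 ]
  [ 0    0      1   -1/4    1/3 ]
  [ 0    0      0      1  -10/3 ]
  [ 0    0      0      0      1 ]
ρ3 ← ρ3 + 10/3·ρ4
  [ 1  3/2  -3/10  -3/10  -1/10 ]
  [ 0    0      1   -1/4    1/3 ]
  [ 0    0      0      1      0 ]
  [ 0    0      0      0      1 ]
ρ2 ← ρ2 − 1/3·ρ4
  [ 1  3/2  -3/10  -3/10  -1/10 ]
  [ 0    0      1   -1/4      0 ]
  [ 0    0      0      1      0 ]
  [ 0    0      0      0      1 ]
ρ1 ← ρ1 + 1/10·ρ4
  [ 1  3/2  -3/10  -3/10  0 ]
  [ 0    0      1   -1/4  0 ]
  [ 0    0      0      1  0 ]
  [ 0    0      0      0  1 ]
ρ2 ← ρ2 + 1/4·ρ3
  [ 1  3/2  -3/10  -3/10  0 ]
  [ 0    0      1      0  0 ]
  [ 0    0      0      1  0 ]
  [ 0    0      0      0  1 ]
ρ1 ← ρ1 + 3/10·ρ3
  [ 1  3/2  -3/10  0  0 ]
  [ 0    0      1  0  0 ]
  [ 0    0      0  1  0 ]
  [ 0    0      0  0  1 ]
ρ1 ← ρ1 + 3/10·ρ2
  [ 1  3/2  0  0  0 ]
  [ 0    0  1  0  0 ]
  [ 0    0  0  1  0 ]
  [ 0    0  0  0  1 ]
The reduced form has 4 nonzero rows.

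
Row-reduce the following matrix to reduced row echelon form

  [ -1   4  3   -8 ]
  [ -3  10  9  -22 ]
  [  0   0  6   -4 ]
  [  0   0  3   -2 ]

R1 → -1·R1
  [  1  -4  -3    8 ]
  [ -3  10   9  -22 ]
  [  0   0   6   -4 ]
  [  0   0   3   -2 ]
R2 → R2 + 3·R1
  [ 1  -4  -3   8 ]
  [ 0  -2   0   2 ]
  [ 0   0   6  -4 ]
  [ 0   0   3  -2 ]
R2 → -1/2·R2
  [ 1  -4  -3   8 ]
  [ 0   1   0  -1 ]
  [ 0   0   6  -4 ]
  [ 0   0   3  -2 ]
R3 → 1/6·R3
  [ 1  -4  -3     8 ]
  [ 0   1   0    -1 ]
  [ 0   0   1  -2/3 ]
  [ 0   0   3    -2 ]
R4 → R4 − 3·R3
  [ 1  -4  -3     8 ]
  [ 0   1   0    -1 ]
  [ 0   0   1  -2/3 ]
  [ 0   0   0     0 ]
R1 → R1 + 3·R3
  [ 1  -4  0     6 ]
  [ 0   1  0    -1 ]
  [ 0   0  1  -2/3 ]
  [ 0   0  0     0 ]
R1 → R1 + 4·R2
  [ 1  0  0     2 ]
  [ 0  1  0    -1 ]
  [ 0  0  1  -2/3 ]
  [ 0  0  0     0 ]

[[1, 0, 0, 2], [0, 1, 0, -1], [0, 0, 1, -2/3], [0, 0, 0, 0]]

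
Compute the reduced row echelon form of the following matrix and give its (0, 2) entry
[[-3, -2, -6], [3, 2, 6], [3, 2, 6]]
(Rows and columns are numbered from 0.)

ρ1 ← -1/3·ρ1
  [ 1  2/3  2 ]
  [ 3    2  6 ]
  [ 3    2  6 ]
ρ2 ← ρ2 − 3·ρ1
  [ 1  2/3  2 ]
  [ 0    0  0 ]
  [ 3    2  6 ]
ρ3 ← ρ3 − 3·ρ1
  [ 1  2/3  2 ]
  [ 0    0  0 ]
  [ 0    0  0 ]

2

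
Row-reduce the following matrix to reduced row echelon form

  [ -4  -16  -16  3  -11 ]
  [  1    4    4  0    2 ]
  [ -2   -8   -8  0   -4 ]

[[1, 4, 4, 0, 2], [0, 0, 0, 1, -1], [0, 0, 0, 0, 0]]

ρ1 -> -1/4·ρ1
  [  1   4   4  -3/4  11/4 ]
  [  1   4   4     0     2 ]
  [ -2  -8  -8     0    -4 ]
ρ2 -> ρ2 − ρ1
  [  1   4   4  -3/4  11/4 ]
  [  0   0   0   3/4  -3/4 ]
  [ -2  -8  -8     0    -4 ]
ρ3 -> ρ3 + 2·ρ1
  [ 1  4  4  -3/4  11/4 ]
  [ 0  0  0   3/4  -3/4 ]
  [ 0  0  0  -3/2   3/2 ]
ρ2 -> 4/3·ρ2
  [ 1  4  4  -3/4  11/4 ]
  [ 0  0  0     1    -1 ]
  [ 0  0  0  -3/2   3/2 ]
ρ3 -> ρ3 + 3/2·ρ2
  [ 1  4  4  -3/4  11/4 ]
  [ 0  0  0     1    -1 ]
  [ 0  0  0     0     0 ]
ρ1 -> ρ1 + 3/4·ρ2
  [ 1  4  4  0   2 ]
  [ 0  0  0  1  -1 ]
  [ 0  0  0  0   0 ]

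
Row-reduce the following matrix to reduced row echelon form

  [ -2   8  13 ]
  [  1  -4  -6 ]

r1 -> -1/2·r1
  [ 1  -4  -13/2 ]
  [ 1  -4     -6 ]
r2 -> r2 − r1
  [ 1  -4  -13/2 ]
  [ 0   0    1/2 ]
r2 -> 2·r2
  [ 1  -4  -13/2 ]
  [ 0   0      1 ]
r1 -> r1 + 13/2·r2
  [ 1  -4  0 ]
  [ 0   0  1 ]

[[1, -4, 0], [0, 0, 1]]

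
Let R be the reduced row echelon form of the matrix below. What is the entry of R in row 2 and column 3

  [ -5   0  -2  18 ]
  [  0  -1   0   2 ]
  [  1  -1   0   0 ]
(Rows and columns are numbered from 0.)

R1 := -1/5·R1
R3 := R3 − R1
R2 := -1·R2
R3 := R3 + R2
R3 := -5/2·R3
R1 := R1 − 2/5·R3

-4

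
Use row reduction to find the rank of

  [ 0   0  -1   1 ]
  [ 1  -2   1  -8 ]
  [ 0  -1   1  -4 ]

ρ1 <-> ρ2
  [ 1  -2   1  -8 ]
  [ 0   0  -1   1 ]
  [ 0  -1   1  -4 ]
ρ2 <-> ρ3
  [ 1  -2   1  -8 ]
  [ 0  -1   1  -4 ]
  [ 0   0  -1   1 ]
ρ2 -> -1·ρ2
  [ 1  -2   1  -8 ]
  [ 0   1  -1   4 ]
  [ 0   0  -1   1 ]
ρ3 -> -1·ρ3
  [ 1  -2   1  -8 ]
  [ 0   1  -1   4 ]
  [ 0   0   1  -1 ]
ρ2 -> ρ2 + ρ3
  [ 1  -2  1  -8 ]
  [ 0   1  0   3 ]
  [ 0   0  1  -1 ]
ρ1 -> ρ1 − ρ3
  [ 1  -2  0  -7 ]
  [ 0   1  0   3 ]
  [ 0   0  1  -1 ]
ρ1 -> ρ1 + 2·ρ2
  [ 1  0  0  -1 ]
  [ 0  1  0   3 ]
  [ 0  0  1  -1 ]
The reduced form has 3 nonzero rows.

rank = 3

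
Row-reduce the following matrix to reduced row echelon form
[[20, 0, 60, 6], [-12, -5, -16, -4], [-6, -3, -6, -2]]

[[1, 0, 3, 0], [0, 1, -4, 0], [0, 0, 0, 1]]

r1 := 1/20·r1
  [   1   0    3  3/10 ]
  [ -12  -5  -16    -4 ]
  [  -6  -3   -6    -2 ]
r2 := r2 + 12·r1
  [  1   0   3  3/10 ]
  [  0  -5  20  -2/5 ]
  [ -6  -3  -6    -2 ]
r3 := r3 + 6·r1
  [ 1   0   3  3/10 ]
  [ 0  -5  20  -2/5 ]
  [ 0  -3  12  -1/5 ]
r2 := -1/5·r2
  [ 1   0   3  3/10 ]
  [ 0   1  -4  2/25 ]
  [ 0  -3  12  -1/5 ]
r3 := r3 + 3·r2
  [ 1  0   3  3/10 ]
  [ 0  1  -4  2/25 ]
  [ 0  0   0  1/25 ]
r3 := 25·r3
  [ 1  0   3  3/10 ]
  [ 0  1  -4  2/25 ]
  [ 0  0   0     1 ]
r2 := r2 − 2/25·r3
  [ 1  0   3  3/10 ]
  [ 0  1  -4     0 ]
  [ 0  0   0     1 ]
r1 := r1 − 3/10·r3
  [ 1  0   3  0 ]
  [ 0  1  -4  0 ]
  [ 0  0   0  1 ]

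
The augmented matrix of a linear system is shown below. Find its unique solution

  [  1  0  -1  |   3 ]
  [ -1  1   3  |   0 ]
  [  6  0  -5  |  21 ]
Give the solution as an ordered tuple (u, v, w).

(6, -3, 3)

R2 ← R2 + R1
  [ 1  0  -1  |   3 ]
  [ 0  1   2  |   3 ]
  [ 6  0  -5  |  21 ]
R3 ← R3 − 6·R1
  [ 1  0  -1  |  3 ]
  [ 0  1   2  |  3 ]
  [ 0  0   1  |  3 ]
R2 ← R2 − 2·R3
  [ 1  0  -1  |   3 ]
  [ 0  1   0  |  -3 ]
  [ 0  0   1  |   3 ]
R1 ← R1 + R3
  [ 1  0  0  |   6 ]
  [ 0  1  0  |  -3 ]
  [ 0  0  1  |   3 ]
Reading off the last column: u = 6, v = -3, w = 3.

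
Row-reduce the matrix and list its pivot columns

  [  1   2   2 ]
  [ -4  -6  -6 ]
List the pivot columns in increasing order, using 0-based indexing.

0, 1

R2 → R2 + 4·R1
R2 → 1/2·R2
R1 → R1 − 2·R2
Pivot columns are the columns containing a leading 1.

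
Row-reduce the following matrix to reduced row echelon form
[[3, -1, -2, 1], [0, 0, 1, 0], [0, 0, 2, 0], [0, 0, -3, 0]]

[[1, -1/3, 0, 1/3], [0, 0, 1, 0], [0, 0, 0, 0], [0, 0, 0, 0]]

R1 ← 1/3·R1
  [ 1  -1/3  -2/3  1/3 ]
  [ 0     0     1    0 ]
  [ 0     0     2    0 ]
  [ 0     0    -3    0 ]
R3 ← R3 − 2·R2
  [ 1  -1/3  -2/3  1/3 ]
  [ 0     0     1    0 ]
  [ 0     0     0    0 ]
  [ 0     0    -3    0 ]
R4 ← R4 + 3·R2
  [ 1  -1/3  -2/3  1/3 ]
  [ 0     0     1    0 ]
  [ 0     0     0    0 ]
  [ 0     0     0    0 ]
R1 ← R1 + 2/3·R2
  [ 1  -1/3  0  1/3 ]
  [ 0     0  1    0 ]
  [ 0     0  0    0 ]
  [ 0     0  0    0 ]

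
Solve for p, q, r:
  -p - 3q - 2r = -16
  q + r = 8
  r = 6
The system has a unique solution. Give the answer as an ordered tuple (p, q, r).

Form the augmented matrix and row-reduce:
  [ -1  -3  -2  |  -16 ]
  [  0   1   1  |    8 ]
  [  0   0   1  |    6 ]
r1 → -1·r1
  [ 1  3  2  |  16 ]
  [ 0  1  1  |   8 ]
  [ 0  0  1  |   6 ]
r2 → r2 − r3
  [ 1  3  2  |  16 ]
  [ 0  1  0  |   2 ]
  [ 0  0  1  |   6 ]
r1 → r1 − 2·r3
  [ 1  3  0  |  4 ]
  [ 0  1  0  |  2 ]
  [ 0  0  1  |  6 ]
r1 → r1 − 3·r2
  [ 1  0  0  |  -2 ]
  [ 0  1  0  |   2 ]
  [ 0  0  1  |   6 ]
Reading off the last column: p = -2, q = 2, r = 6.

(-2, 2, 6)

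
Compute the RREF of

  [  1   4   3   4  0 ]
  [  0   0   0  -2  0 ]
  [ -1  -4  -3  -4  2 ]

R3 ← R3 + R1
R2 ← -1/2·R2
R3 ← 1/2·R3
R1 ← R1 − 4·R2

[[1, 4, 3, 0, 0], [0, 0, 0, 1, 0], [0, 0, 0, 0, 1]]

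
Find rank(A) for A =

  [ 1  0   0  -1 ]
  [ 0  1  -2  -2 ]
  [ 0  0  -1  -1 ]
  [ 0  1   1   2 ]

rank = 4

ρ4 → ρ4 − ρ2
ρ3 → -1·ρ3
ρ4 → ρ4 − 3·ρ3
ρ3 → ρ3 − ρ4
ρ2 → ρ2 + 2·ρ4
ρ1 → ρ1 + ρ4
ρ2 → ρ2 + 2·ρ3
The reduced form has 4 nonzero rows.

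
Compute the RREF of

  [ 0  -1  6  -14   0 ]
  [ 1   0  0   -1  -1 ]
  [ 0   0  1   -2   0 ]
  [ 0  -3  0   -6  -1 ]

Swap r1 and r2.
  [ 1   0  0   -1  -1 ]
  [ 0  -1  6  -14   0 ]
  [ 0   0  1   -2   0 ]
  [ 0  -3  0   -6  -1 ]
Multiply r2 by -1.
  [ 1   0   0  -1  -1 ]
  [ 0   1  -6  14   0 ]
  [ 0   0   1  -2   0 ]
  [ 0  -3   0  -6  -1 ]
Add 3 times r2 to r4.
  [ 1  0    0  -1  -1 ]
  [ 0  1   -6  14   0 ]
  [ 0  0    1  -2   0 ]
  [ 0  0  -18  36  -1 ]
Add 18 times r3 to r4.
  [ 1  0   0  -1  -1 ]
  [ 0  1  -6  14   0 ]
  [ 0  0   1  -2   0 ]
  [ 0  0   0   0  -1 ]
Multiply r4 by -1.
  [ 1  0   0  -1  -1 ]
  [ 0  1  -6  14   0 ]
  [ 0  0   1  -2   0 ]
  [ 0  0   0   0   1 ]
Add r4 to r1.
  [ 1  0   0  -1  0 ]
  [ 0  1  -6  14  0 ]
  [ 0  0   1  -2  0 ]
  [ 0  0   0   0  1 ]
Add 6 times r3 to r2.
  [ 1  0  0  -1  0 ]
  [ 0  1  0   2  0 ]
  [ 0  0  1  -2  0 ]
  [ 0  0  0   0  1 ]

[[1, 0, 0, -1, 0], [0, 1, 0, 2, 0], [0, 0, 1, -2, 0], [0, 0, 0, 0, 1]]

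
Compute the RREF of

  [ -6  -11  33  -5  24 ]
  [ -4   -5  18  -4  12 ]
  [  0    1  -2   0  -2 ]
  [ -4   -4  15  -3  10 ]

[[1, 0, 0, -1, 0], [0, 1, 0, -2, 0], [0, 0, 1, -1, 0], [0, 0, 0, 0, 1]]

r1 → -1/6·r1
  [  1  11/6  -11/2  5/6  -4 ]
  [ -4    -5     18   -4  12 ]
  [  0     1     -2    0  -2 ]
  [ -4    -4     15   -3  10 ]
r2 → r2 + 4·r1
  [  1  11/6  -11/2   5/6  -4 ]
  [  0   7/3     -4  -2/3  -4 ]
  [  0     1     -2     0  -2 ]
  [ -4    -4     15    -3  10 ]
r4 → r4 + 4·r1
  [ 1  11/6  -11/2   5/6  -4 ]
  [ 0   7/3     -4  -2/3  -4 ]
  [ 0     1     -2     0  -2 ]
  [ 0  10/3     -7   1/3  -6 ]
r2 → 3/7·r2
  [ 1  11/6  -11/2   5/6     -4 ]
  [ 0     1  -12/7  -2/7  -12/7 ]
  [ 0     1     -2     0     -2 ]
  [ 0  10/3     -7   1/3     -6 ]
r3 → r3 − r2
  [ 1  11/6  -11/2   5/6     -4 ]
  [ 0     1  -12/7  -2/7  -12/7 ]
  [ 0     0   -2/7   2/7   -2/7 ]
  [ 0  10/3     -7   1/3     -6 ]
r4 → r4 − 10/3·r2
  [ 1  11/6  -11/2   5/6     -4 ]
  [ 0     1  -12/7  -2/7  -12/7 ]
  [ 0     0   -2/7   2/7   -2/7 ]
  [ 0     0   -9/7   9/7   -2/7 ]
r3 → -7/2·r3
  [ 1  11/6  -11/2   5/6     -4 ]
  [ 0     1  -12/7  -2/7  -12/7 ]
  [ 0     0      1    -1      1 ]
  [ 0     0   -9/7   9/7   -2/7 ]
r4 → r4 + 9/7·r3
  [ 1  11/6  -11/2   5/6     -4 ]
  [ 0     1  -12/7  -2/7  -12/7 ]
  [ 0     0      1    -1      1 ]
  [ 0     0      0     0      1 ]
r3 → r3 − r4
  [ 1  11/6  -11/2   5/6     -4 ]
  [ 0     1  -12/7  -2/7  -12/7 ]
  [ 0     0      1    -1      0 ]
  [ 0     0      0     0      1 ]
r2 → r2 + 12/7·r4
  [ 1  11/6  -11/2   5/6  -4 ]
  [ 0     1  -12/7  -2/7   0 ]
  [ 0     0      1    -1   0 ]
  [ 0     0      0     0   1 ]
r1 → r1 + 4·r4
  [ 1  11/6  -11/2   5/6  0 ]
  [ 0     1  -12/7  -2/7  0 ]
  [ 0     0      1    -1  0 ]
  [ 0     0      0     0  1 ]
r2 → r2 + 12/7·r3
  [ 1  11/6  -11/2  5/6  0 ]
  [ 0     1      0   -2  0 ]
  [ 0     0      1   -1  0 ]
  [ 0     0      0    0  1 ]
r1 → r1 + 11/2·r3
  [ 1  11/6  0  -14/3  0 ]
  [ 0     1  0     -2  0 ]
  [ 0     0  1     -1  0 ]
  [ 0     0  0      0  1 ]
r1 → r1 − 11/6·r2
  [ 1  0  0  -1  0 ]
  [ 0  1  0  -2  0 ]
  [ 0  0  1  -1  0 ]
  [ 0  0  0   0  1 ]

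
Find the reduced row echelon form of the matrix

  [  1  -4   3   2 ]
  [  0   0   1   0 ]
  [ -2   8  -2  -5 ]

[[1, -4, 0, 0], [0, 0, 1, 0], [0, 0, 0, 1]]

r3 -> r3 + 2·r1
  [ 1  -4  3   2 ]
  [ 0   0  1   0 ]
  [ 0   0  4  -1 ]
r3 -> r3 − 4·r2
  [ 1  -4  3   2 ]
  [ 0   0  1   0 ]
  [ 0   0  0  -1 ]
r3 -> -1·r3
  [ 1  -4  3  2 ]
  [ 0   0  1  0 ]
  [ 0   0  0  1 ]
r1 -> r1 − 2·r3
  [ 1  -4  3  0 ]
  [ 0   0  1  0 ]
  [ 0   0  0  1 ]
r1 -> r1 − 3·r2
  [ 1  -4  0  0 ]
  [ 0   0  1  0 ]
  [ 0   0  0  1 ]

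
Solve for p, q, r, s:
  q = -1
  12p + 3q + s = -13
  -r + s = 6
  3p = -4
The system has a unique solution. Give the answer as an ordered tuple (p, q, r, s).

(-4/3, -1, 0, 6)

Form the augmented matrix and row-reduce:
  [  0  1   0  0  |   -1 ]
  [ 12  3   0  1  |  -13 ]
  [  0  0  -1  1  |    6 ]
  [  3  0   0  0  |   -4 ]
Swap r1 and r2.
  [ 12  3   0  1  |  -13 ]
  [  0  1   0  0  |   -1 ]
  [  0  0  -1  1  |    6 ]
  [  3  0   0  0  |   -4 ]
Multiply r1 by 1/12.
  [ 1  1/4   0  1/12  |  -13/12 ]
  [ 0    1   0     0  |      -1 ]
  [ 0    0  -1     1  |       6 ]
  [ 3    0   0     0  |      -4 ]
Subtract 3 times r1 from r4.
  [ 1   1/4   0  1/12  |  -13/12 ]
  [ 0     1   0     0  |      -1 ]
  [ 0     0  -1     1  |       6 ]
  [ 0  -3/4   0  -1/4  |    -3/4 ]
Add 3/4 times r2 to r4.
  [ 1  1/4   0  1/12  |  -13/12 ]
  [ 0    1   0     0  |      -1 ]
  [ 0    0  -1     1  |       6 ]
  [ 0    0   0  -1/4  |    -3/2 ]
Multiply r3 by -1.
  [ 1  1/4  0  1/12  |  -13/12 ]
  [ 0    1  0     0  |      -1 ]
  [ 0    0  1    -1  |      -6 ]
  [ 0    0  0  -1/4  |    -3/2 ]
Multiply r4 by -4.
  [ 1  1/4  0  1/12  |  -13/12 ]
  [ 0    1  0     0  |      -1 ]
  [ 0    0  1    -1  |      -6 ]
  [ 0    0  0     1  |       6 ]
Add r4 to r3.
  [ 1  1/4  0  1/12  |  -13/12 ]
  [ 0    1  0     0  |      -1 ]
  [ 0    0  1     0  |       0 ]
  [ 0    0  0     1  |       6 ]
Subtract 1/12 times r4 from r1.
  [ 1  1/4  0  0  |  -19/12 ]
  [ 0    1  0  0  |      -1 ]
  [ 0    0  1  0  |       0 ]
  [ 0    0  0  1  |       6 ]
Subtract 1/4 times r2 from r1.
  [ 1  0  0  0  |  -4/3 ]
  [ 0  1  0  0  |    -1 ]
  [ 0  0  1  0  |     0 ]
  [ 0  0  0  1  |     6 ]
Reading off the last column: p = -4/3, q = -1, r = 0, s = 6.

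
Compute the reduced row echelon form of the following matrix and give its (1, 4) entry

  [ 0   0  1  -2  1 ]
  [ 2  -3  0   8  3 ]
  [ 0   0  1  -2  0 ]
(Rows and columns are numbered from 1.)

ρ1 <=> ρ2
  [ 2  -3  0   8  3 ]
  [ 0   0  1  -2  1 ]
  [ 0   0  1  -2  0 ]
ρ1 -> 1/2·ρ1
  [ 1  -3/2  0   4  3/2 ]
  [ 0     0  1  -2    1 ]
  [ 0     0  1  -2    0 ]
ρ3 -> ρ3 − ρ2
  [ 1  -3/2  0   4  3/2 ]
  [ 0     0  1  -2    1 ]
  [ 0     0  0   0   -1 ]
ρ3 -> -1·ρ3
  [ 1  -3/2  0   4  3/2 ]
  [ 0     0  1  -2    1 ]
  [ 0     0  0   0    1 ]
ρ2 -> ρ2 − ρ3
  [ 1  -3/2  0   4  3/2 ]
  [ 0     0  1  -2    0 ]
  [ 0     0  0   0    1 ]
ρ1 -> ρ1 − 3/2·ρ3
  [ 1  -3/2  0   4  0 ]
  [ 0     0  1  -2  0 ]
  [ 0     0  0   0  1 ]

4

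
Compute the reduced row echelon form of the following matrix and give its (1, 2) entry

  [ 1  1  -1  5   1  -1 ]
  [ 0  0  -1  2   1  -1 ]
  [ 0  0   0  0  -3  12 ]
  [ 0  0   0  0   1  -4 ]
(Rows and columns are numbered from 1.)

1

Multiply ρ2 by -1.
  [ 1  1  -1   5   1  -1 ]
  [ 0  0   1  -2  -1   1 ]
  [ 0  0   0   0  -3  12 ]
  [ 0  0   0   0   1  -4 ]
Multiply ρ3 by -1/3.
  [ 1  1  -1   5   1  -1 ]
  [ 0  0   1  -2  -1   1 ]
  [ 0  0   0   0   1  -4 ]
  [ 0  0   0   0   1  -4 ]
Subtract ρ3 from ρ4.
  [ 1  1  -1   5   1  -1 ]
  [ 0  0   1  -2  -1   1 ]
  [ 0  0   0   0   1  -4 ]
  [ 0  0   0   0   0   0 ]
Add ρ3 to ρ2.
  [ 1  1  -1   5  1  -1 ]
  [ 0  0   1  -2  0  -3 ]
  [ 0  0   0   0  1  -4 ]
  [ 0  0   0   0  0   0 ]
Subtract ρ3 from ρ1.
  [ 1  1  -1   5  0   3 ]
  [ 0  0   1  -2  0  -3 ]
  [ 0  0   0   0  1  -4 ]
  [ 0  0   0   0  0   0 ]
Add ρ2 to ρ1.
  [ 1  1  0   3  0   0 ]
  [ 0  0  1  -2  0  -3 ]
  [ 0  0  0   0  1  -4 ]
  [ 0  0  0   0  0   0 ]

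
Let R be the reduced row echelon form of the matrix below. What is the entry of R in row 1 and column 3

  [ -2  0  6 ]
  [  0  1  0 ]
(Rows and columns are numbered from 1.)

R1 := -1/2·R1
  [ 1  0  -3 ]
  [ 0  1   0 ]

-3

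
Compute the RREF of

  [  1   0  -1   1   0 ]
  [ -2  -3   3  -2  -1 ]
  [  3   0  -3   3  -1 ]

[[1, 0, -1, 1, 0], [0, 1, -1/3, 0, 0], [0, 0, 0, 0, 1]]

R2 → R2 + 2·R1
  [ 1   0  -1  1   0 ]
  [ 0  -3   1  0  -1 ]
  [ 3   0  -3  3  -1 ]
R3 → R3 − 3·R1
  [ 1   0  -1  1   0 ]
  [ 0  -3   1  0  -1 ]
  [ 0   0   0  0  -1 ]
R2 → -1/3·R2
  [ 1  0    -1  1    0 ]
  [ 0  1  -1/3  0  1/3 ]
  [ 0  0     0  0   -1 ]
R3 → -1·R3
  [ 1  0    -1  1    0 ]
  [ 0  1  -1/3  0  1/3 ]
  [ 0  0     0  0    1 ]
R2 → R2 − 1/3·R3
  [ 1  0    -1  1  0 ]
  [ 0  1  -1/3  0  0 ]
  [ 0  0     0  0  1 ]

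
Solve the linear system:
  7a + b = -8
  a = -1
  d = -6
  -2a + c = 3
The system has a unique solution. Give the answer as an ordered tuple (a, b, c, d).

(-1, -1, 1, -6)

Form the augmented matrix and row-reduce:
  [  7  1  0  0  |  -8 ]
  [  1  0  0  0  |  -1 ]
  [  0  0  0  1  |  -6 ]
  [ -2  0  1  0  |   3 ]
Multiply r1 by 1/7.
  [  1  1/7  0  0  |  -8/7 ]
  [  1    0  0  0  |    -1 ]
  [  0    0  0  1  |    -6 ]
  [ -2    0  1  0  |     3 ]
Subtract r1 from r2.
  [  1   1/7  0  0  |  -8/7 ]
  [  0  -1/7  0  0  |   1/7 ]
  [  0     0  0  1  |    -6 ]
  [ -2     0  1  0  |     3 ]
Add 2 times r1 to r4.
  [ 1   1/7  0  0  |  -8/7 ]
  [ 0  -1/7  0  0  |   1/7 ]
  [ 0     0  0  1  |    -6 ]
  [ 0   2/7  1  0  |   5/7 ]
Multiply r2 by -7.
  [ 1  1/7  0  0  |  -8/7 ]
  [ 0    1  0  0  |    -1 ]
  [ 0    0  0  1  |    -6 ]
  [ 0  2/7  1  0  |   5/7 ]
Subtract 2/7 times r2 from r4.
  [ 1  1/7  0  0  |  -8/7 ]
  [ 0    1  0  0  |    -1 ]
  [ 0    0  0  1  |    -6 ]
  [ 0    0  1  0  |     1 ]
Swap r3 and r4.
  [ 1  1/7  0  0  |  -8/7 ]
  [ 0    1  0  0  |    -1 ]
  [ 0    0  1  0  |     1 ]
  [ 0    0  0  1  |    -6 ]
Subtract 1/7 times r2 from r1.
  [ 1  0  0  0  |  -1 ]
  [ 0  1  0  0  |  -1 ]
  [ 0  0  1  0  |   1 ]
  [ 0  0  0  1  |  -6 ]
Reading off the last column: a = -1, b = -1, c = 1, d = -6.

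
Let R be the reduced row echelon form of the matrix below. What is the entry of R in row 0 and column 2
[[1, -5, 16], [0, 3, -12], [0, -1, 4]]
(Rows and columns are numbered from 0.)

-4

Multiply r2 by 1/3.
Add r2 to r3.
Add 5 times r2 to r1.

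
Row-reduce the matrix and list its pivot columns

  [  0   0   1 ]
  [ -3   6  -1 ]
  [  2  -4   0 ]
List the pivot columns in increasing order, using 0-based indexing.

0, 2

R1 <-> R2
  [ -3   6  -1 ]
  [  0   0   1 ]
  [  2  -4   0 ]
R1 := -1/3·R1
  [ 1  -2  1/3 ]
  [ 0   0    1 ]
  [ 2  -4    0 ]
R3 := R3 − 2·R1
  [ 1  -2   1/3 ]
  [ 0   0     1 ]
  [ 0   0  -2/3 ]
R3 := R3 + 2/3·R2
  [ 1  -2  1/3 ]
  [ 0   0    1 ]
  [ 0   0    0 ]
R1 := R1 − 1/3·R2
  [ 1  -2  0 ]
  [ 0   0  1 ]
  [ 0   0  0 ]
Pivot columns are the columns containing a leading 1.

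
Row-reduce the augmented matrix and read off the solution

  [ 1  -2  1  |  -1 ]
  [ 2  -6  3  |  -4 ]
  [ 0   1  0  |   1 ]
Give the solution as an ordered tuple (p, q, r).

(1, 1, 0)

R2 → R2 − 2·R1
  [ 1  -2  1  |  -1 ]
  [ 0  -2  1  |  -2 ]
  [ 0   1  0  |   1 ]
R2 → -1/2·R2
  [ 1  -2     1  |  -1 ]
  [ 0   1  -1/2  |   1 ]
  [ 0   1     0  |   1 ]
R3 → R3 − R2
  [ 1  -2     1  |  -1 ]
  [ 0   1  -1/2  |   1 ]
  [ 0   0   1/2  |   0 ]
R3 → 2·R3
  [ 1  -2     1  |  -1 ]
  [ 0   1  -1/2  |   1 ]
  [ 0   0     1  |   0 ]
R2 → R2 + 1/2·R3
  [ 1  -2  1  |  -1 ]
  [ 0   1  0  |   1 ]
  [ 0   0  1  |   0 ]
R1 → R1 − R3
  [ 1  -2  0  |  -1 ]
  [ 0   1  0  |   1 ]
  [ 0   0  1  |   0 ]
R1 → R1 + 2·R2
  [ 1  0  0  |  1 ]
  [ 0  1  0  |  1 ]
  [ 0  0  1  |  0 ]
Reading off the last column: p = 1, q = 1, r = 0.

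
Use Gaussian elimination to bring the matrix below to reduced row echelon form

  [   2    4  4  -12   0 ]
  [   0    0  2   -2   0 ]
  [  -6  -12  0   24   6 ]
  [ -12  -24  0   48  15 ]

[[1, 2, 0, -4, 0], [0, 0, 1, -1, 0], [0, 0, 0, 0, 1], [0, 0, 0, 0, 0]]

ρ1 ← 1/2·ρ1
  [   1    2  2  -6   0 ]
  [   0    0  2  -2   0 ]
  [  -6  -12  0  24   6 ]
  [ -12  -24  0  48  15 ]
ρ3 ← ρ3 + 6·ρ1
  [   1    2   2   -6   0 ]
  [   0    0   2   -2   0 ]
  [   0    0  12  -12   6 ]
  [ -12  -24   0   48  15 ]
ρ4 ← ρ4 + 12·ρ1
  [ 1  2   2   -6   0 ]
  [ 0  0   2   -2   0 ]
  [ 0  0  12  -12   6 ]
  [ 0  0  24  -24  15 ]
ρ2 ← 1/2·ρ2
  [ 1  2   2   -6   0 ]
  [ 0  0   1   -1   0 ]
  [ 0  0  12  -12   6 ]
  [ 0  0  24  -24  15 ]
ρ3 ← ρ3 − 12·ρ2
  [ 1  2   2   -6   0 ]
  [ 0  0   1   -1   0 ]
  [ 0  0   0    0   6 ]
  [ 0  0  24  -24  15 ]
ρ4 ← ρ4 − 24·ρ2
  [ 1  2  2  -6   0 ]
  [ 0  0  1  -1   0 ]
  [ 0  0  0   0   6 ]
  [ 0  0  0   0  15 ]
ρ3 ← 1/6·ρ3
  [ 1  2  2  -6   0 ]
  [ 0  0  1  -1   0 ]
  [ 0  0  0   0   1 ]
  [ 0  0  0   0  15 ]
ρ4 ← ρ4 − 15·ρ3
  [ 1  2  2  -6  0 ]
  [ 0  0  1  -1  0 ]
  [ 0  0  0   0  1 ]
  [ 0  0  0   0  0 ]
ρ1 ← ρ1 − 2·ρ2
  [ 1  2  0  -4  0 ]
  [ 0  0  1  -1  0 ]
  [ 0  0  0   0  1 ]
  [ 0  0  0   0  0 ]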